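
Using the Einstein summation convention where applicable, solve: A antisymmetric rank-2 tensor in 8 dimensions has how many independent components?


A antisymmetric rank-2 tensor in d dimensions has d(d-1)/2 independent components.
d = 8
d(d-1)/2 = 8 * 7 / 2 = 56 / 2 = 28

28


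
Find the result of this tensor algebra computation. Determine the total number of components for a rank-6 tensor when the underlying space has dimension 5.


The number of components of a rank-r tensor in d dimensions is d^r.
Here d = 5 and r = 6.
5^6 = 15625

15625


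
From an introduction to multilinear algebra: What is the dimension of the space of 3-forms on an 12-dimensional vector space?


The dimension of the space of p-forms on an n-dimensional space is C(n, p).
n = 12, p = 3
C(12, 3) = 12! / (3! * 9!) = 220

220


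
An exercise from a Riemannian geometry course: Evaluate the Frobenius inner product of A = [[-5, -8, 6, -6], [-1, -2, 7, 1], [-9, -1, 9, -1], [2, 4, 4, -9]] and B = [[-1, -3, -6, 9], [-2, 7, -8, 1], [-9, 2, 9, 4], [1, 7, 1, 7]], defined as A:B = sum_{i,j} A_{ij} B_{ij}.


A:B = sum over all i,j of A_{ij} * B_{ij}.
Row 1: -5*-1=5, -8*-3=24, 6*-6=-36, -6*9=-54 => row sum = -61
Row 2: -1*-2=2, -2*7=-14, 7*-8=-56, 1*1=1 => row sum = -67
Row 3: -9*-9=81, -1*2=-2, 9*9=81, -1*4=-4 => row sum = 156
Row 4: 2*1=2, 4*7=28, 4*1=4, -9*7=-63 => row sum = -29
Total = -61 + -67 + 156 + -29 = -1

-1


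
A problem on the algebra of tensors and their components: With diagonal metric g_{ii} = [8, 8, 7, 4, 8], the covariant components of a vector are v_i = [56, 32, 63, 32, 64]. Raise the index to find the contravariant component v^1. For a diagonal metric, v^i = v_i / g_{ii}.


To raise an index with a diagonal metric: v^i = v_i / g_{ii}.
For index 1: v_1 = 56, g_{11} = 8
v^1 = 56 / 8 = 7

7


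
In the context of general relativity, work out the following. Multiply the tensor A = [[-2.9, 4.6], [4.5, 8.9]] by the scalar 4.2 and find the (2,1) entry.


Scalar multiplication: (cA)_{ij} = c * A_{ij}.
c = 4.2
A_{21} = 4.5
(cA)_{21} = 4.2 * 4.5 = 18.9

18.9


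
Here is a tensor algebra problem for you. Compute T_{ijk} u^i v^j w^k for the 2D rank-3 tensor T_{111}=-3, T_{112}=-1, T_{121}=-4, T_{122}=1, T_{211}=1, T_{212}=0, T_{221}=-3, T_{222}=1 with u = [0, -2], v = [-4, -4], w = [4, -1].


S = sum over i,j,k of T_{ijk} u_i v_j w_k. Expanding all 8 terms:
T_{111}*u_1*v_1*w_1 = -3*0*-4*4 = 0  (running total: 0)
T_{112}*u_1*v_1*w_2 = -1*0*-4*-1 = 0  (running total: 0)
T_{121}*u_1*v_2*w_1 = -4*0*-4*4 = 0  (running total: 0)
T_{122}*u_1*v_2*w_2 = 1*0*-4*-1 = 0  (running total: 0)
T_{211}*u_2*v_1*w_1 = 1*-2*-4*4 = 32  (running total: 32)
T_{212}*u_2*v_1*w_2 = 0*-2*-4*-1 = 0  (running total: 32)
T_{221}*u_2*v_2*w_1 = -3*-2*-4*4 = -96  (running total: -64)
T_{222}*u_2*v_2*w_2 = 1*-2*-4*-1 = -8  (running total: -72)
S = -72

-72


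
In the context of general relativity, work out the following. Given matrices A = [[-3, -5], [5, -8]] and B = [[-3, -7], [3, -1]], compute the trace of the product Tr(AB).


Tr(AB) = sum_i (AB)_{ii} where (AB)_{ii} = sum_k A_{ik} B_{ki}.
(AB)_{11} = -3*-3 + -5*3 = -6
(AB)_{22} = 5*-7 + -8*-1 = -27
Tr(AB) = -6 + -27 = -33

-33


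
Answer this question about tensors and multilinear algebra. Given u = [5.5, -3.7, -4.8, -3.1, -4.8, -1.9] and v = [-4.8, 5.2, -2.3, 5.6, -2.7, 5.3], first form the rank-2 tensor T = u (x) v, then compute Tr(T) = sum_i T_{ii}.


The outer product gives T_{ij} = u_i v_j.
The trace (contraction) is Tr(T) = sum_i T_{ii} = sum_i u_i v_i.
Diagonal entries:
T_{11} = u_1 * v_1 = 5.5 * -4.8 = -26.4
T_{22} = u_2 * v_2 = -3.7 * 5.2 = -19.24
T_{33} = u_3 * v_3 = -4.8 * -2.3 = 11.04
T_{44} = u_4 * v_4 = -3.1 * 5.6 = -17.36
T_{55} = u_5 * v_5 = -4.8 * -2.7 = 12.96
T_{66} = u_6 * v_6 = -1.9 * 5.3 = -10.07
Tr(T) = -26.4 + -19.24 + 11.04 + -17.36 + 12.96 + -10.07 = -49.07

-49.07


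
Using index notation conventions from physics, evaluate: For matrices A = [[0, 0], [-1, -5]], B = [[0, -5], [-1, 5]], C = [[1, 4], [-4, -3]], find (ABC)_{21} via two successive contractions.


(ABC)_{21} = sum_m (AB)_{2m} C_{m1}. First compute row 2 of AB.
(AB)_{21} = -1*0 + -5*-1 = 5
(AB)_{22} = -1*-5 + -5*5 = -20
Now contract with column 1 of C:
(AB)_{21} * C_{11} = 5 * 1 = 5
(AB)_{22} * C_{21} = -20 * -4 = 80
(ABC)_{21} = 5 + 80 = 85

85


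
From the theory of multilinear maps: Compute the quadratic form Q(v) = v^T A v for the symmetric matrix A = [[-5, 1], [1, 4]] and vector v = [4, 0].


First compute Av:
(Av)_1 = -5*4 + 1*0 = -20
(Av)_2 = 1*4 + 4*0 = 4
Av = [-20, 4]
Then v^T (Av) = 4*-20 + 0*4
= -80 + 0 = -80

-80


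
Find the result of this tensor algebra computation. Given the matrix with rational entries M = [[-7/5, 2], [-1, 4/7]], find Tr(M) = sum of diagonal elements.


The trace is the sum of diagonal entries.
Diagonal: M[1,1] = -7/5, M[2,2] = 4/7
Tr(M) = -7/5 + 4/7
Computing step by step:
After adding M[1,1]: -7/5
After adding M[2,2]: -29/35
Tr(M) = -29/35

-29/35


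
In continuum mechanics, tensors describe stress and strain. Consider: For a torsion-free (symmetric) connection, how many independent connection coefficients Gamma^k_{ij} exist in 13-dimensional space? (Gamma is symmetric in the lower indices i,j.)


Christoffel symbols Gamma^k_{ij} are symmetric in i,j, so there are d * d(d+1)/2 independent symbols.
d = 13
d(d+1)/2 = 13 * 14 / 2 = 91
Total = 13 * 91 = 1183

1183


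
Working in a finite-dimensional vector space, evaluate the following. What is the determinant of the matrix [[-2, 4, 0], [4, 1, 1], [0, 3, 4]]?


Expanding along the first row, det(A) = a11*M_11 - a12*M_12 + a13*M_13, where M_1j is the (1,j) minor.
Minor M_11 = 1*4 - 1*3 = 1
Minor M_12 = 4*4 - 1*0 = 16
Minor M_13 = 4*3 - 1*0 = 12
det = -2*(1) - 4*(16) + 0*(12)
    = -2 - 64 + 0
    = -66

-66


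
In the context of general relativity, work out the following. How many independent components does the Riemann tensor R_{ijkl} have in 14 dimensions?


The Riemann tensor in d dimensions has d^2(d^2 - 1)/12 independent components.
d = 14, so d^2 = 196
d^2 - 1 = 195
d^2(d^2 - 1) = 196 * 195 = 38220
Divide by 12: 38220 / 12 = 3185

3185


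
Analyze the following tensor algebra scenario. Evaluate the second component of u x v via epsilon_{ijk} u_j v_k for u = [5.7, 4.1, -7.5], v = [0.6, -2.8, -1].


(u x v)_2 = sum_{j,k} epsilon_{2jk} u_j v_k. Only permutations of (1,2,3) contribute; the two non-zero terms are:
eps_{213} u_1 v_3 = -1 * 5.7 * -1 = 5.7
eps_{231} u_3 v_1 = 1 * -7.5 * 0.6 = -4.5
(u x v)_2 = 1.2

1.2


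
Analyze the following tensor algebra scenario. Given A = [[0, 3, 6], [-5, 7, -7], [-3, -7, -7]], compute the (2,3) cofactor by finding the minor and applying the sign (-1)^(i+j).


To find cofactor C_{23}, delete row 2 and column 3.
The resulting 2x2 submatrix is: [[0, 3], [-3, -7]]
Minor M_{23} = 0*-7 - 3*-3
  = 0 - -9 = 9
Sign = (-1)^(2+3) = (-1)^5 = -1
Cofactor C_{23} = -1 * 9 = -9

-9


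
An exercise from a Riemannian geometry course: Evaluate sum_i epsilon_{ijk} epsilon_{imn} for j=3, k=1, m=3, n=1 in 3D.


Using the identity: epsilon_{ijk} epsilon_{imn} = delta_{jm} delta_{kn} - delta_{jn} delta_{km}.
delta_{33} = 1
delta_{11} = 1
delta_{31} = 0
delta_{13} = 0
Result = 1 * 1 - 0 * 0 = 1 - 0 = 1

1


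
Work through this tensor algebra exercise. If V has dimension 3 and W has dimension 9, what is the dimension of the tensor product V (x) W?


The dimension of a tensor product is the product of dimensions.
dim(V) = 3, dim(W) = 9
dim(V (x) W) = 3 * 9 = 27

27


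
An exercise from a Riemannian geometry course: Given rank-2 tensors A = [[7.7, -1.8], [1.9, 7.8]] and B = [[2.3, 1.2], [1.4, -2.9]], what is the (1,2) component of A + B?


Tensor addition is component-wise: (A + B)_{ij} = A_{ij} + B_{ij}.
A_{12} = -1.8
B_{12} = 1.2
(A + B)_{12} = -1.8 + 1.2 = -0.6

-0.6


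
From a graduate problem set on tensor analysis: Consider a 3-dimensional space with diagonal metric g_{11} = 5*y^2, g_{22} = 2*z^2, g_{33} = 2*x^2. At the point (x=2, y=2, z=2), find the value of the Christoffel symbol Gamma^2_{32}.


For a diagonal metric, Gamma^k_{ij} = (1/2) g^{kk} (dg_{ik}/dx_j + dg_{jk}/dx_i - dg_{ij}/dx_k).
The metric is diagonal, so g_{ab} = 0 for a != b.
At the given point: g_{11} = 20, g_{22} = 8, g_{33} = 8
g^{22} = 1/8
dg_{32}/dx_2 = 0 (off-diagonal)
dg_{22}/dx_3 = dg_{22}/dx_3 = 8
dg_{32}/dx_2 = 0 (off-diagonal)
Numerator = 0 + 8 - 0 = 8
Gamma^2_{32} = 8 / (2 * 8) = 1/2

1/2


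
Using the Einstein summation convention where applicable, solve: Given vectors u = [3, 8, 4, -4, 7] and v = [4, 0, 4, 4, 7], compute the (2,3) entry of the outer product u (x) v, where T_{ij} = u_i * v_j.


The outer product entry T_{ij} = u_i * v_j.
We need i=2, j=3.
u_2 = 8, v_3 = 4
T_{2,3} = 8 * 4 = 32

32


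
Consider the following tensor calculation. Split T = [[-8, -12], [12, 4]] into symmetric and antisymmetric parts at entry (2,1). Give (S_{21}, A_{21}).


T_{21} = 12
T_{12} = -12
S_{21} = (12 + -12)/2 = 0/2 = 0
A_{21} = (12 - -12)/2 = 24/2 = 12
Check: S + A = 0 + 12 = 12 = T_{21}.

(0, 12)


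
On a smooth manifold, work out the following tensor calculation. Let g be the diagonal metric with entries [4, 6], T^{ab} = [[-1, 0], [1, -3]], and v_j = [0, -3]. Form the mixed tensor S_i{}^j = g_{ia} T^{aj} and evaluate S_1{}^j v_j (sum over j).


Step 1: lower the first index. For a diagonal metric, g_{ia} T^{aj} = g_{ii} T^{ij} (no sum on i).
g_{11} = 4
S_1{}^1 = 4 * T^{11} = 4 * -1 = -4
S_1{}^2 = 4 * T^{12} = 4 * 0 = 0
Step 2: contract S_1{}^j with v_j.
S_1{}^1 * v_1 = -4 * 0 = 0
S_1{}^2 * v_2 = 0 * -3 = 0
Result = 0 + 0 = 0

0


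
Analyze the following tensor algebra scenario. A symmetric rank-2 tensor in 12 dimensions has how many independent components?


A symmetric rank-2 tensor in d dimensions has d(d+1)/2 independent components.
d = 12
d(d+1)/2 = 12 * 13 / 2 = 156 / 2 = 78

78


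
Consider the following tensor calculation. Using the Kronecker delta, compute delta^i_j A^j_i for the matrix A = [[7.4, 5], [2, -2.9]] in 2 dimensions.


The contraction (trace) of a rank-2 tensor is the sum of its diagonal elements.
Diagonal entries: A[1,1] = 7.4, A[2,2] = -2.9
Tr(A) = 7.4 + -2.9 = 4.5

4.5


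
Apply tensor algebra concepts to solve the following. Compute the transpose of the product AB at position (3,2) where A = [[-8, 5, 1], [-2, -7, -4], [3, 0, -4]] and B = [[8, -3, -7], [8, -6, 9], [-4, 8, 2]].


(AB)^T_{ij} = (AB)_{ji} = sum_k A_{jk} B_{ki}.
For i=3, j=2 we need (AB)_{23}:
A_{21} * B_{13} = -2 * -7 = 14
A_{22} * B_{23} = -7 * 9 = -63
A_{23} * B_{33} = -4 * 2 = -8
Sum = 14 + -63 + -8 = -57

-57


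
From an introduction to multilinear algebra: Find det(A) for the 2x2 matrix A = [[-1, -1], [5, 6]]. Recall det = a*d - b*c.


For a 2x2 matrix [[a, b], [c, d]], det = a*d - b*c.
a = -1, b = -1, c = 5, d = 6
a*d = -1 * 6 = -6
b*c = -1 * 5 = -5
det = -6 - -5 = -1

-1


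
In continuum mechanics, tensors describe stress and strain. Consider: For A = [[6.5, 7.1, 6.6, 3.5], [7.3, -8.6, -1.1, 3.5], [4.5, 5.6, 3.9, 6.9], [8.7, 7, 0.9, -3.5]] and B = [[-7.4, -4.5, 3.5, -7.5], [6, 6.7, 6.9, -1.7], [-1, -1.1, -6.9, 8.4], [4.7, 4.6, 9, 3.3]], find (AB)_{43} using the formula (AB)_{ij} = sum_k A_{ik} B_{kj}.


(AB)_{ij} = sum_k A_{ik} B_{kj}.
For i=4, j=3:
A_{41} * B_{13} = 8.7 * 3.5 = 30.45
A_{42} * B_{23} = 7 * 6.9 = 48.3
A_{43} * B_{33} = 0.9 * -6.9 = -6.21
A_{44} * B_{43} = -3.5 * 9 = -31.5
Sum = 30.45 + 48.3 + -6.21 + -31.5 = 41.04

41.04


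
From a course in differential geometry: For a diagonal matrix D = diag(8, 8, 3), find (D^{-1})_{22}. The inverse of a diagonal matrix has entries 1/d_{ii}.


For a diagonal matrix, the inverse has entries (D^{-1})_{ii} = 1/d_{ii}.
The diagonal entries are: d_{11} = 8, d_{22} = 8, d_{33} = 3
We need (D^{-1})_{22} = 1/d_{22} = 1/8 = 1/8

1/8


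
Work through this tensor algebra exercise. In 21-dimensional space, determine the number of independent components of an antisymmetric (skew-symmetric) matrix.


An antisymmetric rank-2 tensor satisfies A_{ij} = -A_{ji}, so diagonal entries are zero.
The independent components are the upper-triangular entries: C(n, 2) = n(n-1)/2.
n = 21
C(21, 2) = 21 * 20 / 2 = 420 / 2 = 210

210


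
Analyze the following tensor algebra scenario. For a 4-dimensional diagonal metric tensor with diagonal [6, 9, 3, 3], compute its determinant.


For a diagonal metric, the determinant is the product of diagonal entries.
Diagonal entries: 6, 9, 3, 3
det(g) = 6 * 9 * 3 * 3 = 486

486


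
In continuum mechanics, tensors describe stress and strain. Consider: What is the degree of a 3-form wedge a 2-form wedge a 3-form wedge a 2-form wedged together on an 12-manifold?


The degree of a wedge product is the sum of the degrees of the individual forms.
Degrees: 3, 2, 3, 2
Total degree = 3 + 2 + 3 + 2 = 10

10


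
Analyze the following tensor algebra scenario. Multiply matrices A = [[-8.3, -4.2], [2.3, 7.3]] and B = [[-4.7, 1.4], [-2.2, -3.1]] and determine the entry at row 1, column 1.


(AB)_{ij} = sum_k A_{ik} B_{kj}.
For i=1, j=1:
A_{11} * B_{11} = -8.3 * -4.7 = 39.01
A_{12} * B_{21} = -4.2 * -2.2 = 9.24
Sum = 39.01 + 9.24 = 48.25

48.25


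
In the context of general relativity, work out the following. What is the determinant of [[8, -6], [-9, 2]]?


For a 2x2 matrix [[a, b], [c, d]], det = a*d - b*c.
a = 8, b = -6, c = -9, d = 2
a*d = 8 * 2 = 16
b*c = -6 * -9 = 54
det = 16 - 54 = -38

-38


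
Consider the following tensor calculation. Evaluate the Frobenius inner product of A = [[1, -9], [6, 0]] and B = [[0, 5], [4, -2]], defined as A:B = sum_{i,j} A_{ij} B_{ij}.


A:B = sum over all i,j of A_{ij} * B_{ij}.
Row 1: 1*0=0, -9*5=-45 => row sum = -45
Row 2: 6*4=24, 0*-2=0 => row sum = 24
Total = -45 + 24 = -21

-21


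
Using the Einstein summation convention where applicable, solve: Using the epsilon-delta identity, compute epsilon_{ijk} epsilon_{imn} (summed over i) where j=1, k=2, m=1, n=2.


Using the identity: epsilon_{ijk} epsilon_{imn} = delta_{jm} delta_{kn} - delta_{jn} delta_{km}.
delta_{11} = 1
delta_{22} = 1
delta_{12} = 0
delta_{21} = 0
Result = 1 * 1 - 0 * 0 = 1 - 0 = 1

1


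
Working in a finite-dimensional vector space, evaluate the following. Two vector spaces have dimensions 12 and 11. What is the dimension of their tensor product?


The dimension of a tensor product is the product of dimensions.
dim(V) = 12, dim(W) = 11
dim(V (x) W) = 12 * 11 = 132

132


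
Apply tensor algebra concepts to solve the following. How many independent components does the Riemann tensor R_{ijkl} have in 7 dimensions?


The Riemann tensor in d dimensions has d^2(d^2 - 1)/12 independent components.
d = 7, so d^2 = 49
d^2 - 1 = 48
d^2(d^2 - 1) = 49 * 48 = 2352
Divide by 12: 2352 / 12 = 196

196


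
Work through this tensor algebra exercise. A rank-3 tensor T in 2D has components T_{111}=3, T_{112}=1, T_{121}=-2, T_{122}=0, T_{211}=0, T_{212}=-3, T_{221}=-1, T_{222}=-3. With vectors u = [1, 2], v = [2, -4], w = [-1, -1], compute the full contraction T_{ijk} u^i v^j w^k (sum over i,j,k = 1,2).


S = sum over i,j,k of T_{ijk} u_i v_j w_k. Expanding all 8 terms:
T_{111}*u_1*v_1*w_1 = 3*1*2*-1 = -6  (running total: -6)
T_{112}*u_1*v_1*w_2 = 1*1*2*-1 = -2  (running total: -8)
T_{121}*u_1*v_2*w_1 = -2*1*-4*-1 = -8  (running total: -16)
T_{122}*u_1*v_2*w_2 = 0*1*-4*-1 = 0  (running total: -16)
T_{211}*u_2*v_1*w_1 = 0*2*2*-1 = 0  (running total: -16)
T_{212}*u_2*v_1*w_2 = -3*2*2*-1 = 12  (running total: -4)
T_{221}*u_2*v_2*w_1 = -1*2*-4*-1 = -8  (running total: -12)
T_{222}*u_2*v_2*w_2 = -3*2*-4*-1 = -24  (running total: -36)
S = -36

-36


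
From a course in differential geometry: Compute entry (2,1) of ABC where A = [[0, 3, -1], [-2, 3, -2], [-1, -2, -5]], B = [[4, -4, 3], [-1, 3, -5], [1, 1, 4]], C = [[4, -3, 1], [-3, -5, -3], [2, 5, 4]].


(ABC)_{21} = sum_m (AB)_{2m} C_{m1}. First compute row 2 of AB.
(AB)_{21} = -2*4 + 3*-1 + -2*1 = -13
(AB)_{22} = -2*-4 + 3*3 + -2*1 = 15
(AB)_{23} = -2*3 + 3*-5 + -2*4 = -29
Now contract with column 1 of C:
(AB)_{21} * C_{11} = -13 * 4 = -52
(AB)_{22} * C_{21} = 15 * -3 = -45
(AB)_{23} * C_{31} = -29 * 2 = -58
(ABC)_{21} = -52 + -45 + -58 = -155

-155


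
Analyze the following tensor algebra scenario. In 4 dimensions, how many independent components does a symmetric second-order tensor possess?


A symmetric rank-2 tensor in d dimensions has d(d+1)/2 independent components.
d = 4
d(d+1)/2 = 4 * 5 / 2 = 20 / 2 = 10

10


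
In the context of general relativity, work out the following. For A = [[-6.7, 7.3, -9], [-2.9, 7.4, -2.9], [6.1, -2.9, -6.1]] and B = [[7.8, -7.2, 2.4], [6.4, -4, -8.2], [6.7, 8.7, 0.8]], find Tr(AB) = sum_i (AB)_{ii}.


Tr(AB) = sum_i (AB)_{ii} where (AB)_{ii} = sum_k A_{ik} B_{ki}.
(AB)_{11} = -6.7*7.8 + 7.3*6.4 + -9*6.7 = -65.84
(AB)_{22} = -2.9*-7.2 + 7.4*-4 + -2.9*8.7 = -33.95
(AB)_{33} = 6.1*2.4 + -2.9*-8.2 + -6.1*0.8 = 33.54
Tr(AB) = -65.84 + -33.95 + 33.54 = -66.25

-66.25


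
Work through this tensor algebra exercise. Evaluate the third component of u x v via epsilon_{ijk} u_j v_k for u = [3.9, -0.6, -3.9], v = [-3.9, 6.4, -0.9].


(u x v)_3 = sum_{j,k} epsilon_{3jk} u_j v_k. Only permutations of (1,2,3) contribute; the two non-zero terms are:
eps_{312} u_1 v_2 = 1 * 3.9 * 6.4 = 24.96
eps_{321} u_2 v_1 = -1 * -0.6 * -3.9 = -2.34
(u x v)_3 = 22.62

22.62


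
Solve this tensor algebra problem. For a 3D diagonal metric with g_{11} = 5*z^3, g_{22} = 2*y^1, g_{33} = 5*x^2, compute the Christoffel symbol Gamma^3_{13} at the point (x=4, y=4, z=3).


For a diagonal metric, Gamma^k_{ij} = (1/2) g^{kk} (dg_{ik}/dx_j + dg_{jk}/dx_i - dg_{ij}/dx_k).
The metric is diagonal, so g_{ab} = 0 for a != b.
At the given point: g_{11} = 135, g_{22} = 8, g_{33} = 80
g^{33} = 1/80
dg_{13}/dx_3 = 0 (off-diagonal)
dg_{33}/dx_1 = dg_{33}/dx_1 = 40
dg_{13}/dx_3 = 0 (off-diagonal)
Numerator = 0 + 40 - 0 = 40
Gamma^3_{13} = 40 / (2 * 80) = 1/4

1/4


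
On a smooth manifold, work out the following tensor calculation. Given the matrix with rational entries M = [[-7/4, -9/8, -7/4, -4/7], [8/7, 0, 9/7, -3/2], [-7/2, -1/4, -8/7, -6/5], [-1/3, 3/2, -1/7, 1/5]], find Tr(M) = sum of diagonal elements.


The trace is the sum of diagonal entries.
Diagonal: M[1,1] = -7/4, M[2,2] = 0, M[3,3] = -8/7, M[4,4] = 1/5
Tr(M) = -7/4 + 0 + -8/7 + 1/5
Computing step by step:
After adding M[1,1]: -7/4
After adding M[2,2]: -7/4
After adding M[3,3]: -81/28
After adding M[4,4]: -377/140
Tr(M) = -377/140

-377/140


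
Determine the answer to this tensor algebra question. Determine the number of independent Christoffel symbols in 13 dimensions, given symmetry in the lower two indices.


Christoffel symbols Gamma^k_{ij} are symmetric in i,j, so there are d * d(d+1)/2 independent symbols.
d = 13
d(d+1)/2 = 13 * 14 / 2 = 91
Total = 13 * 91 = 1183

1183


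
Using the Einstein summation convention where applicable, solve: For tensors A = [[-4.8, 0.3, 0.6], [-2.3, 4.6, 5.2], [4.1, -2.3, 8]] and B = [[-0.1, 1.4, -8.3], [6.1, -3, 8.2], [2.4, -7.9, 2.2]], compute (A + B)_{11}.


Tensor addition is component-wise: (A + B)_{ij} = A_{ij} + B_{ij}.
A_{11} = -4.8
B_{11} = -0.1
(A + B)_{11} = -4.8 + -0.1 = -4.9

-4.9


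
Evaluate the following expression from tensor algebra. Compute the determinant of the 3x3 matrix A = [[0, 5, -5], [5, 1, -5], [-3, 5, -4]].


Expanding along the first row, det(A) = a11*M_11 - a12*M_12 + a13*M_13, where M_1j is the (1,j) minor.
Minor M_11 = 1*-4 - -5*5 = 21
Minor M_12 = 5*-4 - -5*-3 = -35
Minor M_13 = 5*5 - 1*-3 = 28
det = 0*(21) - 5*(-35) + -5*(28)
    = 0 - -175 + -140
    = 35

35


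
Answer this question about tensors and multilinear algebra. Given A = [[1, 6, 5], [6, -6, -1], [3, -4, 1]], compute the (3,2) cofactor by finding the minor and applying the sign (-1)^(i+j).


To find cofactor C_{32}, delete row 3 and column 2.
The resulting 2x2 submatrix is: [[1, 5], [6, -1]]
Minor M_{32} = 1*-1 - 5*6
  = -1 - 30 = -31
Sign = (-1)^(3+2) = (-1)^5 = -1
Cofactor C_{32} = -1 * -31 = 31

31


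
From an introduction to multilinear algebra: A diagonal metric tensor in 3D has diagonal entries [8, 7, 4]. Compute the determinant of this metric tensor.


For a diagonal metric, the determinant is the product of diagonal entries.
Diagonal entries: 8, 7, 4
det(g) = 8 * 7 * 4 = 224

224


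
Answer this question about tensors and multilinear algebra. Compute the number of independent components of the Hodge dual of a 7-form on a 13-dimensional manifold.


The Hodge dual of a p-form on an n-dimensional manifold is an (n-p)-form.
n = 13, p = 7, so dual degree = 13 - 7 = 6
The number of components is C(n, n-p) = C(13, 6) = 1716

1716


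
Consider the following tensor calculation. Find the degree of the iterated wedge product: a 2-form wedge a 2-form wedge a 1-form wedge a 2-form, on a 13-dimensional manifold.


The degree of a wedge product is the sum of the degrees of the individual forms.
Degrees: 2, 2, 1, 2
Total degree = 2 + 2 + 1 + 2 = 7

7


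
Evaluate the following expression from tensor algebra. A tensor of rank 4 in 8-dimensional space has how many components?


The number of components of a rank-r tensor in d dimensions is d^r.
Here d = 8 and r = 4.
8^4 = 4096

4096


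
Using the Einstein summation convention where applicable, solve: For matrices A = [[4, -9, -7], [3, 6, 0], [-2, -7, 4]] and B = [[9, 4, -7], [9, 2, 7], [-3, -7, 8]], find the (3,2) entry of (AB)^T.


(AB)^T_{ij} = (AB)_{ji} = sum_k A_{jk} B_{ki}.
For i=3, j=2 we need (AB)_{23}:
A_{21} * B_{13} = 3 * -7 = -21
A_{22} * B_{23} = 6 * 7 = 42
A_{23} * B_{33} = 0 * 8 = 0
Sum = -21 + 42 + 0 = 21

21


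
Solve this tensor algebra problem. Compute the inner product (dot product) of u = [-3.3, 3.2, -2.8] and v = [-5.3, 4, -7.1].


The inner product u . v = sum of u_i * v_i.
Term-by-term: -3.3 * -5.3, 3.2 * 4, -2.8 * -7.1
Products: 17.49, 12.8, 19.88
Sum = 17.49 + 12.8 + 19.88 = 50.17

50.17


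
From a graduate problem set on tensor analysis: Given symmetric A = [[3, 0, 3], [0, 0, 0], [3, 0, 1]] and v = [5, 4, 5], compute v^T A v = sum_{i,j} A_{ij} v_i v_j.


First compute Av:
(Av)_1 = 3*5 + 0*4 + 3*5 = 30
(Av)_2 = 0*5 + 0*4 + 0*5 = 0
(Av)_3 = 3*5 + 0*4 + 1*5 = 20
Av = [30, 0, 20]
Then v^T (Av) = 5*30 + 4*0 + 5*20
= 150 + 0 + 100 = 250

250


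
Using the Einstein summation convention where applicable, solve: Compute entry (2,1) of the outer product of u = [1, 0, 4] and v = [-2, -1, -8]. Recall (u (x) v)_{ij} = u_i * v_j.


The outer product entry T_{ij} = u_i * v_j.
We need i=2, j=1.
u_2 = 0, v_1 = -2
T_{2,1} = 0 * -2 = 0

0


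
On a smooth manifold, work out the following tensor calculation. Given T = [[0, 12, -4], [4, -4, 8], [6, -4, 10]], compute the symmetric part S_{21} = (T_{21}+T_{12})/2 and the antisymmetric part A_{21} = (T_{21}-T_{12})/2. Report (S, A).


T_{21} = 4
T_{12} = 12
S_{21} = (4 + 12)/2 = 16/2 = 8
A_{21} = (4 - 12)/2 = -8/2 = -4
Check: S + A = 8 + -4 = 4 = T_{21}.

(8, -4)


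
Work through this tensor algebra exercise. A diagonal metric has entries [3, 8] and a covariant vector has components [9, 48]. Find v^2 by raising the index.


To raise an index with a diagonal metric: v^i = v_i / g_{ii}.
For index 2: v_2 = 48, g_{22} = 8
v^2 = 48 / 8 = 6

6


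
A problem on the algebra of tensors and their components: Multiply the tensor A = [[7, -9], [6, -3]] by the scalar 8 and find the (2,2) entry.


Scalar multiplication: (cA)_{ij} = c * A_{ij}.
c = 8
A_{22} = -3
(cA)_{22} = 8 * -3 = -24

-24


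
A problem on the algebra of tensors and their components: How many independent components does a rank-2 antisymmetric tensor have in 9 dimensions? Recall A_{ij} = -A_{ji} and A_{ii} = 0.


An antisymmetric rank-2 tensor satisfies A_{ij} = -A_{ji}, so diagonal entries are zero.
The independent components are the upper-triangular entries: C(n, 2) = n(n-1)/2.
n = 9
C(9, 2) = 9 * 8 / 2 = 72 / 2 = 36

36


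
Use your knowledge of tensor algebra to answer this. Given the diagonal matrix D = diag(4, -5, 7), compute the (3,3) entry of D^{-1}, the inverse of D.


For a diagonal matrix, the inverse has entries (D^{-1})_{ii} = 1/d_{ii}.
The diagonal entries are: d_{11} = 4, d_{22} = -5, d_{33} = 7
We need (D^{-1})_{33} = 1/d_{33} = 1/7 = 1/7

1/7


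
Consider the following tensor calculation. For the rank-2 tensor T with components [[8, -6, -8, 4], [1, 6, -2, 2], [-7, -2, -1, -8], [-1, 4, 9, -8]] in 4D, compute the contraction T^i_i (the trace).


The contraction (trace) of a rank-2 tensor is the sum of its diagonal elements.
Diagonal entries: A[1,1] = 8, A[2,2] = 6, A[3,3] = -1, A[4,4] = -8
Tr(A) = 8 + 6 + -1 + -8 = 5

5


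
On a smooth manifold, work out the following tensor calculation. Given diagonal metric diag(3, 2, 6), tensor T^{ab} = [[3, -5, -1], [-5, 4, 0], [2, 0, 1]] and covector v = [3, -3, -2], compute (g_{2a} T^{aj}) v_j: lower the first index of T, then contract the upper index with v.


Step 1: lower the first index. For a diagonal metric, g_{ia} T^{aj} = g_{ii} T^{ij} (no sum on i).
g_{22} = 2
S_2{}^1 = 2 * T^{21} = 2 * -5 = -10
S_2{}^2 = 2 * T^{22} = 2 * 4 = 8
S_2{}^3 = 2 * T^{23} = 2 * 0 = 0
Step 2: contract S_2{}^j with v_j.
S_2{}^1 * v_1 = -10 * 3 = -30
S_2{}^2 * v_2 = 8 * -3 = -24
S_2{}^3 * v_3 = 0 * -2 = 0
Result = -30 + -24 + 0 = -54

-54


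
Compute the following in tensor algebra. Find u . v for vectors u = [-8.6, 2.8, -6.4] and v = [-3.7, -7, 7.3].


The inner product u . v = sum of u_i * v_i.
Term-by-term: -8.6 * -3.7, 2.8 * -7, -6.4 * 7.3
Products: 31.82, -19.6, -46.72
Sum = 31.82 + -19.6 + -46.72 = -34.5

-34.5


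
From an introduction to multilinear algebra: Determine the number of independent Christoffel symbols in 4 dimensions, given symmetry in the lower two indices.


Christoffel symbols Gamma^k_{ij} are symmetric in i,j, so there are d * d(d+1)/2 independent symbols.
d = 4
d(d+1)/2 = 4 * 5 / 2 = 10
Total = 4 * 10 = 40

40


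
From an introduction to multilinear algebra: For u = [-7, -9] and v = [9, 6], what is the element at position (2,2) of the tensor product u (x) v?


The outer product entry T_{ij} = u_i * v_j.
We need i=2, j=2.
u_2 = -9, v_2 = 6
T_{2,2} = -9 * 6 = -54

-54


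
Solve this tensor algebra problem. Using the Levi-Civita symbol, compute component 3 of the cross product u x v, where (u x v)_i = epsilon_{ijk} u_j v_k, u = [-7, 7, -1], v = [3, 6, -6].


(u x v)_3 = sum_{j,k} epsilon_{3jk} u_j v_k. Only permutations of (1,2,3) contribute; the two non-zero terms are:
eps_{312} u_1 v_2 = 1 * -7 * 6 = -42
eps_{321} u_2 v_1 = -1 * 7 * 3 = -21
(u x v)_3 = -63

-63


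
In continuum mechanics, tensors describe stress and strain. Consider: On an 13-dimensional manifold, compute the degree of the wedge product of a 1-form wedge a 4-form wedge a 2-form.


The degree of a wedge product is the sum of the degrees of the individual forms.
Degrees: 1, 4, 2
Total degree = 1 + 4 + 2 = 7

7


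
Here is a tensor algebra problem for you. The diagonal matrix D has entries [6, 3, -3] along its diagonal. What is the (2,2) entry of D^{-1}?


For a diagonal matrix, the inverse has entries (D^{-1})_{ii} = 1/d_{ii}.
The diagonal entries are: d_{11} = 6, d_{22} = 3, d_{33} = -3
We need (D^{-1})_{22} = 1/d_{22} = 1/3 = 1/3

1/3


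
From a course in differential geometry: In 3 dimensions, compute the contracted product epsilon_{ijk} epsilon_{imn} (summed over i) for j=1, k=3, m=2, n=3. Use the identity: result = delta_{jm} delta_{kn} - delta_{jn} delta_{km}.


Using the identity: epsilon_{ijk} epsilon_{imn} = delta_{jm} delta_{kn} - delta_{jn} delta_{km}.
delta_{12} = 0
delta_{33} = 1
delta_{13} = 0
delta_{32} = 0
Result = 0 * 1 - 0 * 0 = 0 - 0 = 0

0


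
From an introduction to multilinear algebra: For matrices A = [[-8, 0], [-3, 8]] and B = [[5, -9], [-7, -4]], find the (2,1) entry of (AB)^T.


(AB)^T_{ij} = (AB)_{ji} = sum_k A_{jk} B_{ki}.
For i=2, j=1 we need (AB)_{12}:
A_{11} * B_{12} = -8 * -9 = 72
A_{12} * B_{22} = 0 * -4 = 0
Sum = 72 + 0 = 72

72


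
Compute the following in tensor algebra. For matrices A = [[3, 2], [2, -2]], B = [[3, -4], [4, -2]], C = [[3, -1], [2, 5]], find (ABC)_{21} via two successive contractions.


(ABC)_{21} = sum_m (AB)_{2m} C_{m1}. First compute row 2 of AB.
(AB)_{21} = 2*3 + -2*4 = -2
(AB)_{22} = 2*-4 + -2*-2 = -4
Now contract with column 1 of C:
(AB)_{21} * C_{11} = -2 * 3 = -6
(AB)_{22} * C_{21} = -4 * 2 = -8
(ABC)_{21} = -6 + -8 = -14

-14


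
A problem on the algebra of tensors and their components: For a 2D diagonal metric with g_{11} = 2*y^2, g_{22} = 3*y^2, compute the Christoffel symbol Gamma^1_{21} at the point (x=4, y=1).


For a diagonal metric, Gamma^k_{ij} = (1/2) g^{kk} (dg_{ik}/dx_j + dg_{jk}/dx_i - dg_{ij}/dx_k).
The metric is diagonal, so g_{ab} = 0 for a != b.
At the given point: g_{11} = 2, g_{22} = 3
g^{11} = 1/2
dg_{21}/dx_1 = 0 (off-diagonal)
dg_{11}/dx_2 = dg_{11}/dx_2 = 4
dg_{21}/dx_1 = 0 (off-diagonal)
Numerator = 0 + 4 - 0 = 4
Gamma^1_{21} = 4 / (2 * 2) = 1

1


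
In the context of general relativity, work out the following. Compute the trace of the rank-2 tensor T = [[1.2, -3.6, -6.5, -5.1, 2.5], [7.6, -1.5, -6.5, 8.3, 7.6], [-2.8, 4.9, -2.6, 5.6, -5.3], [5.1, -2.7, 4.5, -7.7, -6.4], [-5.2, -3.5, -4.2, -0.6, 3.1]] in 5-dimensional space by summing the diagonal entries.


The contraction (trace) of a rank-2 tensor is the sum of its diagonal elements.
Diagonal entries: A[1,1] = 1.2, A[2,2] = -1.5, A[3,3] = -2.6, A[4,4] = -7.7, A[5,5] = 3.1
Tr(A) = 1.2 + -1.5 + -2.6 + -7.7 + 3.1 = -7.5

-7.5


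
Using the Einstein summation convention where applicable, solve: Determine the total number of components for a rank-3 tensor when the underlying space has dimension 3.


The number of components of a rank-r tensor in d dimensions is d^r.
Here d = 3 and r = 3.
3^3 = 27

27


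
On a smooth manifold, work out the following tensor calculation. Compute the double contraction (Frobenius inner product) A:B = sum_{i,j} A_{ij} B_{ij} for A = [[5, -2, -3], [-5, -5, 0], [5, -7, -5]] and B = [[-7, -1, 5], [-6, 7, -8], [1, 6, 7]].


A:B = sum over all i,j of A_{ij} * B_{ij}.
Row 1: 5*-7=-35, -2*-1=2, -3*5=-15 => row sum = -48
Row 2: -5*-6=30, -5*7=-35, 0*-8=0 => row sum = -5
Row 3: 5*1=5, -7*6=-42, -5*7=-35 => row sum = -72
Total = -48 + -5 + -72 = -125

-125


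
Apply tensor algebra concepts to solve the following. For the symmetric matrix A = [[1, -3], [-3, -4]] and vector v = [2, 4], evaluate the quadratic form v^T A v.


First compute Av:
(Av)_1 = 1*2 + -3*4 = -10
(Av)_2 = -3*2 + -4*4 = -22
Av = [-10, -22]
Then v^T (Av) = 2*-10 + 4*-22
= -20 + -88 = -108

-108


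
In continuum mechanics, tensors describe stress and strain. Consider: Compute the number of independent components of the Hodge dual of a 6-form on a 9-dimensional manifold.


The Hodge dual of a p-form on an n-dimensional manifold is an (n-p)-form.
n = 9, p = 6, so dual degree = 9 - 6 = 3
The number of components is C(n, n-p) = C(9, 3) = 84

84


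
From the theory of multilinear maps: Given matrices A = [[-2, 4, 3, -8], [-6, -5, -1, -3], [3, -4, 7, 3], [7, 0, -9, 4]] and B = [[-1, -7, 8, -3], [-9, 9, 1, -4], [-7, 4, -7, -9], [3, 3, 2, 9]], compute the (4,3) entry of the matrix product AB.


(AB)_{ij} = sum_k A_{ik} B_{kj}.
For i=4, j=3:
A_{41} * B_{13} = 7 * 8 = 56
A_{42} * B_{23} = 0 * 1 = 0
A_{43} * B_{33} = -9 * -7 = 63
A_{44} * B_{43} = 4 * 2 = 8
Sum = 56 + 0 + 63 + 8 = 127

127


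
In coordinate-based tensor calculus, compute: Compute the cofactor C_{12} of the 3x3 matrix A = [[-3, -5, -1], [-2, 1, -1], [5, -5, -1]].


To find cofactor C_{12}, delete row 1 and column 2.
The resulting 2x2 submatrix is: [[-2, -1], [5, -1]]
Minor M_{12} = -2*-1 - -1*5
  = 2 - -5 = 7
Sign = (-1)^(1+2) = (-1)^3 = -1
Cofactor C_{12} = -1 * 7 = -7

-7


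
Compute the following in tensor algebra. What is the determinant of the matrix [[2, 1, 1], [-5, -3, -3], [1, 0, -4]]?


Expanding along the first row, det(A) = a11*M_11 - a12*M_12 + a13*M_13, where M_1j is the (1,j) minor.
Minor M_11 = -3*-4 - -3*0 = 12
Minor M_12 = -5*-4 - -3*1 = 23
Minor M_13 = -5*0 - -3*1 = 3
det = 2*(12) - 1*(23) + 1*(3)
    = 24 - 23 + 3
    = 4

4


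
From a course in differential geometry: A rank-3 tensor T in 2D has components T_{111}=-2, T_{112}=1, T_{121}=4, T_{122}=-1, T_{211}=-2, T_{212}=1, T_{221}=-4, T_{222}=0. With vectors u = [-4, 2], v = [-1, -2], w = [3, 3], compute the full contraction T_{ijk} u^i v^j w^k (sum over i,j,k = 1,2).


S = sum over i,j,k of T_{ijk} u_i v_j w_k. Expanding all 8 terms:
T_{111}*u_1*v_1*w_1 = -2*-4*-1*3 = -24  (running total: -24)
T_{112}*u_1*v_1*w_2 = 1*-4*-1*3 = 12  (running total: -12)
T_{121}*u_1*v_2*w_1 = 4*-4*-2*3 = 96  (running total: 84)
T_{122}*u_1*v_2*w_2 = -1*-4*-2*3 = -24  (running total: 60)
T_{211}*u_2*v_1*w_1 = -2*2*-1*3 = 12  (running total: 72)
T_{212}*u_2*v_1*w_2 = 1*2*-1*3 = -6  (running total: 66)
T_{221}*u_2*v_2*w_1 = -4*2*-2*3 = 48  (running total: 114)
T_{222}*u_2*v_2*w_2 = 0*2*-2*3 = 0  (running total: 114)
S = 114

114


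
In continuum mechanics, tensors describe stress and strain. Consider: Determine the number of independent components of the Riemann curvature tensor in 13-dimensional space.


The Riemann tensor in d dimensions has d^2(d^2 - 1)/12 independent components.
d = 13, so d^2 = 169
d^2 - 1 = 168
d^2(d^2 - 1) = 169 * 168 = 28392
Divide by 12: 28392 / 12 = 2366

2366


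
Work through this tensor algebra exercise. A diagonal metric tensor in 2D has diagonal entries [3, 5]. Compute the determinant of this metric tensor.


For a diagonal metric, the determinant is the product of diagonal entries.
Diagonal entries: 3, 5
det(g) = 3 * 5 = 15

15


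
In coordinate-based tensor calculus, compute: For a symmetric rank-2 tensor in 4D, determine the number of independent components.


A symmetric rank-2 tensor in d dimensions has d(d+1)/2 independent components.
d = 4
d(d+1)/2 = 4 * 5 / 2 = 20 / 2 = 10

10


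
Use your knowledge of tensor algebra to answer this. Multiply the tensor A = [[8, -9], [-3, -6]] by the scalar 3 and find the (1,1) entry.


Scalar multiplication: (cA)_{ij} = c * A_{ij}.
c = 3
A_{11} = 8
(cA)_{11} = 3 * 8 = 24

24


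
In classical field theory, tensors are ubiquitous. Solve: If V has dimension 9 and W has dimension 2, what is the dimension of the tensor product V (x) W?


The dimension of a tensor product is the product of dimensions.
dim(V) = 9, dim(W) = 2
dim(V (x) W) = 9 * 2 = 18

18


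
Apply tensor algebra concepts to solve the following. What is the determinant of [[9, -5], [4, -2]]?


For a 2x2 matrix [[a, b], [c, d]], det = a*d - b*c.
a = 9, b = -5, c = 4, d = -2
a*d = 9 * -2 = -18
b*c = -5 * 4 = -20
det = -18 - -20 = 2

2


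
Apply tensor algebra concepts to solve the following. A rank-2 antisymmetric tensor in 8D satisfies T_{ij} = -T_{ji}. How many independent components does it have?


An antisymmetric rank-2 tensor satisfies A_{ij} = -A_{ji}, so diagonal entries are zero.
The independent components are the upper-triangular entries: C(n, 2) = n(n-1)/2.
n = 8
C(8, 2) = 8 * 7 / 2 = 56 / 2 = 28

28


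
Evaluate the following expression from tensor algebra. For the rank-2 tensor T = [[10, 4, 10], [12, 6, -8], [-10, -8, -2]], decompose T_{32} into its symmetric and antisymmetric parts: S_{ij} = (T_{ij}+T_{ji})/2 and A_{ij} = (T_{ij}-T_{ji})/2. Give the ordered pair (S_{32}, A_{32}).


T_{32} = -8
T_{23} = -8
S_{32} = (-8 + -8)/2 = -16/2 = -8
A_{32} = (-8 - -8)/2 = 0/2 = 0
Check: S + A = -8 + 0 = -8 = T_{32}.

(-8, 0)


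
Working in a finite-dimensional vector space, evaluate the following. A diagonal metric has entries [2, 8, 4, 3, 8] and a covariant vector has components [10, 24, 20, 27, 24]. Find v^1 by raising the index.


To raise an index with a diagonal metric: v^i = v_i / g_{ii}.
For index 1: v_1 = 10, g_{11} = 2
v^1 = 10 / 2 = 5

5


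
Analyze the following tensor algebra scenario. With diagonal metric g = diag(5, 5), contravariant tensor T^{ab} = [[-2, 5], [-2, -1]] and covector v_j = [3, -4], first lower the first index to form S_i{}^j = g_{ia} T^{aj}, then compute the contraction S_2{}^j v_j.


Step 1: lower the first index. For a diagonal metric, g_{ia} T^{aj} = g_{ii} T^{ij} (no sum on i).
g_{22} = 5
S_2{}^1 = 5 * T^{21} = 5 * -2 = -10
S_2{}^2 = 5 * T^{22} = 5 * -1 = -5
Step 2: contract S_2{}^j with v_j.
S_2{}^1 * v_1 = -10 * 3 = -30
S_2{}^2 * v_2 = -5 * -4 = 20
Result = -30 + 20 = -10

-10


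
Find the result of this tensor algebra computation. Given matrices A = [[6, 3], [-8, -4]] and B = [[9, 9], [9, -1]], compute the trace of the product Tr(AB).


Tr(AB) = sum_i (AB)_{ii} where (AB)_{ii} = sum_k A_{ik} B_{ki}.
(AB)_{11} = 6*9 + 3*9 = 81
(AB)_{22} = -8*9 + -4*-1 = -68
Tr(AB) = 81 + -68 = 13

13


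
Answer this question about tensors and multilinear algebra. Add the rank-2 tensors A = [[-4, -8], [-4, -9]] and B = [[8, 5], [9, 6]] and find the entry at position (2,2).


Tensor addition is component-wise: (A + B)_{ij} = A_{ij} + B_{ij}.
A_{22} = -9
B_{22} = 6
(A + B)_{22} = -9 + 6 = -3

-3


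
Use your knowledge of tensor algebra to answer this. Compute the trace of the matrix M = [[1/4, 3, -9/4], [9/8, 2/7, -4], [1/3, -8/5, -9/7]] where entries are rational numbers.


The trace is the sum of diagonal entries.
Diagonal: M[1,1] = 1/4, M[2,2] = 2/7, M[3,3] = -9/7
Tr(M) = 1/4 + 2/7 + -9/7
Computing step by step:
After adding M[1,1]: 1/4
After adding M[2,2]: 15/28
After adding M[3,3]: -3/4
Tr(M) = -3/4

-3/4


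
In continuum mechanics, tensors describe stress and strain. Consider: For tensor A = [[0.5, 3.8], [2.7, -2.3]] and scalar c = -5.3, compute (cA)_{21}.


Scalar multiplication: (cA)_{ij} = c * A_{ij}.
c = -5.3
A_{21} = 2.7
(cA)_{21} = -5.3 * 2.7 = -14.31

-14.31


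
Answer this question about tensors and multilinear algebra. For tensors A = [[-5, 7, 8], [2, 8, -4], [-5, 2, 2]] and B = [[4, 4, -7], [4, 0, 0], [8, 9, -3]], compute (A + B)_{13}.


Tensor addition is component-wise: (A + B)_{ij} = A_{ij} + B_{ij}.
A_{13} = 8
B_{13} = -7
(A + B)_{13} = 8 + -7 = 1

1


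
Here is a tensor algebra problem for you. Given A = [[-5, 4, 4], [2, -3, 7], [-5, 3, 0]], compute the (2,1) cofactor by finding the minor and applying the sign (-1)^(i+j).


To find cofactor C_{21}, delete row 2 and column 1.
The resulting 2x2 submatrix is: [[4, 4], [3, 0]]
Minor M_{21} = 4*0 - 4*3
  = 0 - 12 = -12
Sign = (-1)^(2+1) = (-1)^3 = -1
Cofactor C_{21} = -1 * -12 = 12

12


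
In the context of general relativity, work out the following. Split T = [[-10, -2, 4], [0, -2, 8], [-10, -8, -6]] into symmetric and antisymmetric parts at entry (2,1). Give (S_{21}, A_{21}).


T_{21} = 0
T_{12} = -2
S_{21} = (0 + -2)/2 = -2/2 = -1
A_{21} = (0 - -2)/2 = 2/2 = 1
Check: S + A = -1 + 1 = 0 = T_{21}.

(-1, 1)


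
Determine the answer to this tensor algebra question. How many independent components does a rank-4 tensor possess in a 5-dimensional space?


The number of components of a rank-r tensor in d dimensions is d^r.
Here d = 5 and r = 4.
5^4 = 625

625


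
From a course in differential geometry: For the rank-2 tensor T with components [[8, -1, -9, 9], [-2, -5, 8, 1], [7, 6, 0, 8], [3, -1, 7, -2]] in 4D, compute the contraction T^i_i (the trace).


The contraction (trace) of a rank-2 tensor is the sum of its diagonal elements.
Diagonal entries: A[1,1] = 8, A[2,2] = -5, A[3,3] = 0, A[4,4] = -2
Tr(A) = 8 + -5 + 0 + -2 = 1

1


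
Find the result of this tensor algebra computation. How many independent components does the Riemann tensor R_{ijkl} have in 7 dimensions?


The Riemann tensor in d dimensions has d^2(d^2 - 1)/12 independent components.
d = 7, so d^2 = 49
d^2 - 1 = 48
d^2(d^2 - 1) = 49 * 48 = 2352
Divide by 12: 2352 / 12 = 196

196


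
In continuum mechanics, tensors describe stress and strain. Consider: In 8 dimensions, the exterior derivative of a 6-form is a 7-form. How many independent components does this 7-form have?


The exterior derivative of a p-form is a (p+1)-form.
Its number of independent components is C(n, p+1).
n = 8, p+1 = 7
C(8, 7) = 8

8
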